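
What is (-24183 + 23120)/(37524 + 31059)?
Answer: -1063/68583 ≈ -0.015499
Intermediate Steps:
(-24183 + 23120)/(37524 + 31059) = -1063/68583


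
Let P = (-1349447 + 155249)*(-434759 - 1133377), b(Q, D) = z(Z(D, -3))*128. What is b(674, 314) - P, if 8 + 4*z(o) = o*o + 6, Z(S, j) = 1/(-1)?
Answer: -1872664874960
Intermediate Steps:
Z(S, j) = -1
z(o) = -1/2 + o**2/4 (z(o) = -2 + (o*o + 6)/4 = -2 + (o**2 + 6)/4 = -2 + (6 + o**2)/4 = -2 + (3/2 + o**2/4) = -1/2 + o**2/4)
b(Q, D) = -32 (b(Q, D) = (-1/2 + (1/4)*(-1)**2)*128 = (-1/2 + (1/4)*1)*128 = (-1/2 + 1/4)*128 = -1/4*128 = -32)
P = 1872664874928 (P = -1194198*(-1568136) = 1872664874928)
b(674, 314) - P = -32 - 1*1872664874928 = -32 - 1872664874928 = -1872664874960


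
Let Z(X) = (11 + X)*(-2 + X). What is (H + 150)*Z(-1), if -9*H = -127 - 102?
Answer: -15790/3 ≈ -5263.3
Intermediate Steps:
H = 229/9 (H = -(-127 - 102)/9 = -⅑*(-229) = 229/9 ≈ 25.444)
Z(X) = (-2 + X)*(11 + X)
(H + 150)*Z(-1) = (229/9 + 150)*(-22 + (-1)² + 9*(-1)) = 1579*(-22 + 1 - 9)/9 = (1579/9)*(-30) = -15790/3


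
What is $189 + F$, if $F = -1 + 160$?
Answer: $348$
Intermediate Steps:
$F = 159$
$189 + F = 189 + 159 = 348$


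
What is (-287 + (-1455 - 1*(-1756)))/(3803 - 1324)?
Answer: 14/2479 ≈ 0.0056474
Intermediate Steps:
(-287 + (-1455 - 1*(-1756)))/(3803 - 1324) = (-287 + (-1455 + 1756))/2479 = (-287 + 301)*(1/2479) = 14*(1/2479) = 14/2479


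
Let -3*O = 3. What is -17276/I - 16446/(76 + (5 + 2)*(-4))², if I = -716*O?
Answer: -2149135/68736 ≈ -31.267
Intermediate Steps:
O = -1 (O = -⅓*3 = -1)
I = 716 (I = -716*(-1) = 716)
-17276/I - 16446/(76 + (5 + 2)*(-4))² = -17276/716 - 16446/(76 + (5 + 2)*(-4))² = -17276*1/716 - 16446/(76 + 7*(-4))² = -4319/179 - 16446/(76 - 28)² = -4319/179 - 16446/(48²) = -4319/179 - 16446/2304 = -4319/179 - 16446*1/2304 = -4319/179 - 2741/384 = -2149135/68736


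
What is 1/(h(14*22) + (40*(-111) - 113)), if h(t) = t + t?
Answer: -1/3937 ≈ -0.00025400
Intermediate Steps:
h(t) = 2*t
1/(h(14*22) + (40*(-111) - 113)) = 1/(2*(14*22) + (40*(-111) - 113)) = 1/(2*308 + (-4440 - 113)) = 1/(616 - 4553) = 1/(-3937) = -1/3937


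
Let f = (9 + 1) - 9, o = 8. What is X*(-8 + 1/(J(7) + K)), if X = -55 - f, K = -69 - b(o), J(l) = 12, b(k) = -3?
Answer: 12124/27 ≈ 449.04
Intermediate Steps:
f = 1 (f = 10 - 9 = 1)
K = -66 (K = -69 - 1*(-3) = -69 + 3 = -66)
X = -56 (X = -55 - 1*1 = -55 - 1 = -56)
X*(-8 + 1/(J(7) + K)) = -56*(-8 + 1/(12 - 66)) = -56*(-8 + 1/(-54)) = -56*(-8 - 1/54) = -56*(-433/54) = 12124/27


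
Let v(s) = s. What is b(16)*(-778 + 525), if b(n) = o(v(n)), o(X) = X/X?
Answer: -253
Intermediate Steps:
o(X) = 1
b(n) = 1
b(16)*(-778 + 525) = 1*(-778 + 525) = 1*(-253) = -253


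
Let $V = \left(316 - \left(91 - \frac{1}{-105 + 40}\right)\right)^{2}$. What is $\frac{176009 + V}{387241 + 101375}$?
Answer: $\frac{319166467}{688134200} \approx 0.46381$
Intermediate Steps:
$V = \frac{213861376}{4225}$ ($V = \left(316 - \left(91 + \frac{1}{65}\right)\right)^{2} = \left(316 - \frac{5916}{65}\right)^{2} = \left(\frac{14624}{65}\right)^{2} = \frac{213861376}{4225} \approx 50618.0$)
$\frac{176009 + V}{387241 + 101375} = \frac{176009 + \frac{213861376}{4225}}{387241 + 101375} = \frac{957499401}{4225 \cdot 488616} = \frac{957499401}{4225} \cdot \frac{1}{488616} = \frac{319166467}{688134200}$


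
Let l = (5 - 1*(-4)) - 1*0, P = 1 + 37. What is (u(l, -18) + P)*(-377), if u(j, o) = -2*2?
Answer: -12818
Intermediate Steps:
P = 38
l = 9 (l = (5 + 4) + 0 = 9 + 0 = 9)
u(j, o) = -4
(u(l, -18) + P)*(-377) = (-4 + 38)*(-377) = 34*(-377) = -12818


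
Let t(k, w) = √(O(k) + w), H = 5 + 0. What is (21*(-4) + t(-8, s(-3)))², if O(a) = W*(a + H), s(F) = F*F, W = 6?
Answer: 7047 - 504*I ≈ 7047.0 - 504.0*I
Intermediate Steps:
s(F) = F²
H = 5
O(a) = 30 + 6*a (O(a) = 6*(a + 5) = 6*(5 + a) = 30 + 6*a)
t(k, w) = √(30 + w + 6*k) (t(k, w) = √((30 + 6*k) + w) = √(30 + w + 6*k))
(21*(-4) + t(-8, s(-3)))² = (21*(-4) + √(30 + (-3)² + 6*(-8)))² = (-84 + √(30 + 9 - 48))² = (-84 + √(-9))² = (-84 + 3*I)²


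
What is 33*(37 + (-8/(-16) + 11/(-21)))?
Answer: 17083/14 ≈ 1220.2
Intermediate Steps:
33*(37 + (-8/(-16) + 11/(-21))) = 33*(37 + (-8*(-1/16) + 11*(-1/21))) = 33*(37 + (½ - 11/21)) = 33*(37 - 1/42) = 33*(1553/42) = 17083/14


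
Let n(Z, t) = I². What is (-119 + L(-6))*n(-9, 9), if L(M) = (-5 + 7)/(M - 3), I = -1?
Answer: -1073/9 ≈ -119.22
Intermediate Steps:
L(M) = 2/(-3 + M)
n(Z, t) = 1 (n(Z, t) = (-1)² = 1)
(-119 + L(-6))*n(-9, 9) = (-119 + 2/(-3 - 6))*1 = (-119 + 2/(-9))*1 = (-119 + 2*(-⅑))*1 = (-119 - 2/9)*1 = -1073/9*1 = -1073/9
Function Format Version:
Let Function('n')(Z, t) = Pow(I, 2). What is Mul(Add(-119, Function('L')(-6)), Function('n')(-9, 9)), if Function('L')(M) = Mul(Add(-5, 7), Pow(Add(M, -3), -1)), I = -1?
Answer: Rational(-1073, 9) ≈ -119.22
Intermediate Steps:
Function('L')(M) = Mul(2, Pow(Add(-3, M), -1))
Function('n')(Z, t) = 1 (Function('n')(Z, t) = Pow(-1, 2) = 1)
Mul(Add(-119, Function('L')(-6)), Function('n')(-9, 9)) = Mul(Add(-119, Mul(2, Pow(Add(-3, -6), -1))), 1) = Mul(Add(-119, Mul(2, Pow(-9, -1))), 1) = Mul(Add(-119, Mul(2, Rational(-1, 9))), 1) = Mul(Add(-119, Rational(-2, 9)), 1) = Mul(Rational(-1073, 9), 1) = Rational(-1073, 9)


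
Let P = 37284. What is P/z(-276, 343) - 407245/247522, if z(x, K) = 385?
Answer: 824710993/8663270 ≈ 95.196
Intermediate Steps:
P/z(-276, 343) - 407245/247522 = 37284/385 - 407245/247522 = 824710993/8663270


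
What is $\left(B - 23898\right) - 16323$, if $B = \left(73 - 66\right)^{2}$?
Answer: $-40172$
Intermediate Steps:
$B = 49$ ($B = 7^{2} = 49$)
$\left(B - 23898\right) - 16323 = \left(49 - 23898\right) - 16323 = -23849 - 16323 = -40172$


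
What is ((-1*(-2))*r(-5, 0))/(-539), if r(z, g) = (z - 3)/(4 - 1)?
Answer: 16/1617 ≈ 0.0098949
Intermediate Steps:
r(z, g) = -1 + z/3 (r(z, g) = (-3 + z)/3 = (-3 + z)*(1/3) = -1 + z/3)
((-1*(-2))*r(-5, 0))/(-539) = ((-1*(-2))*(-1 + (1/3)*(-5)))/(-539) = (2*(-1 - 5/3))*(-1/539) = (2*(-8/3))*(-1/539) = -16/3*(-1/539) = 16/1617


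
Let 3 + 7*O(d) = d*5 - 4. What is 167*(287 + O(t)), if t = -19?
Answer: 318469/7 ≈ 45496.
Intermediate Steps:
O(d) = -1 + 5*d/7 (O(d) = -3/7 + (d*5 - 4)/7 = -3/7 + (5*d - 4)/7 = -3/7 + (-4 + 5*d)/7 = -3/7 + (-4/7 + 5*d/7) = -1 + 5*d/7)
167*(287 + O(t)) = 167*(287 + (-1 + (5/7)*(-19))) = 167*(287 + (-1 - 95/7)) = 167*(287 - 102/7) = 167*(1907/7) = 318469/7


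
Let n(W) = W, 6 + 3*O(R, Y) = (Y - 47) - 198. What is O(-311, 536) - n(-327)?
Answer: 422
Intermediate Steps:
O(R, Y) = -251/3 + Y/3 (O(R, Y) = -2 + ((Y - 47) - 198)/3 = -2 + ((-47 + Y) - 198)/3 = -2 + (-245 + Y)/3 = -2 + (-245/3 + Y/3) = -251/3 + Y/3)
O(-311, 536) - n(-327) = (-251/3 + (⅓)*536) - 1*(-327) = (-251/3 + 536/3) + 327 = 95 + 327 = 422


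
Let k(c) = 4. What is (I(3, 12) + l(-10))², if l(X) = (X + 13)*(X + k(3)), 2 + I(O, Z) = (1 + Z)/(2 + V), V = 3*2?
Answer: 21609/64 ≈ 337.64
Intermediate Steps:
V = 6
I(O, Z) = -15/8 + Z/8 (I(O, Z) = -2 + (1 + Z)/(2 + 6) = -2 + (1 + Z)/8 = -2 + (1 + Z)*(⅛) = -2 + (⅛ + Z/8) = -15/8 + Z/8)
l(X) = (4 + X)*(13 + X) (l(X) = (X + 13)*(X + 4) = (13 + X)*(4 + X) = (4 + X)*(13 + X))
(I(3, 12) + l(-10))² = ((-15/8 + (⅛)*12) + (52 + (-10)² + 17*(-10)))² = ((-15/8 + 3/2) + (52 + 100 - 170))² = (-3/8 - 18)² = (-147/8)² = 21609/64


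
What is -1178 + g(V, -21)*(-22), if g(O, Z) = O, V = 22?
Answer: -1662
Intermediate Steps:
-1178 + g(V, -21)*(-22) = -1178 + 22*(-22) = -1178 - 484 = -1662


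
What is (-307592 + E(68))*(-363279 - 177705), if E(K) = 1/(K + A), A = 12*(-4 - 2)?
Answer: 166402485774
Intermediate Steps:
A = -72 (A = 12*(-6) = -72)
E(K) = 1/(-72 + K) (E(K) = 1/(K - 72) = 1/(-72 + K))
(-307592 + E(68))*(-363279 - 177705) = (-307592 + 1/(-72 + 68))*(-363279 - 177705) = (-307592 + 1/(-4))*(-540984) = (-307592 - ¼)*(-540984) = -1230369/4*(-540984) = 166402485774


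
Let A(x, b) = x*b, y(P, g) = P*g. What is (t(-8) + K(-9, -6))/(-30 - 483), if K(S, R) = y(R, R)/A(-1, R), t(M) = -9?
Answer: 1/171 ≈ 0.0058480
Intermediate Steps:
A(x, b) = b*x
K(S, R) = -R (K(S, R) = (R*R)/((R*(-1))) = R²/((-R)) = R²*(-1/R) = -R)
(t(-8) + K(-9, -6))/(-30 - 483) = (-9 - 1*(-6))/(-30 - 483) = (-9 + 6)/(-513) = -3*(-1/513) = 1/171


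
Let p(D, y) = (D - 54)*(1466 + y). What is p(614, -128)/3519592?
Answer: 93660/439949 ≈ 0.21289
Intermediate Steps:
p(D, y) = (-54 + D)*(1466 + y)
p(614, -128)/3519592 = (-79164 - 54*(-128) + 1466*614 + 614*(-128))/3519592 = (-79164 + 6912 + 900124 - 78592)*(1/3519592) = 749280*(1/3519592) = 93660/439949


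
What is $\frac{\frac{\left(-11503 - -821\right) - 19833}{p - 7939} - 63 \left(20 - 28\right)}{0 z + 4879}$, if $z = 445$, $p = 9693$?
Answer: $\frac{853501}{8557766} \approx 0.099734$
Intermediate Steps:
$\frac{\frac{\left(-11503 - -821\right) - 19833}{p - 7939} - 63 \left(20 - 28\right)}{0 z + 4879} = \frac{\frac{\left(-11503 - -821\right) - 19833}{9693 - 7939} - 63 \left(20 - 28\right)}{0 \cdot 445 + 4879} = \frac{\frac{\left(-11503 + 821\right) - 19833}{1754} - -504}{0 + 4879} = \frac{\left(-10682 - 19833\right) \frac{1}{1754} + 504}{4879} = \left(\left(-30515\right) \frac{1}{1754} + 504\right) \frac{1}{4879} = \left(- \frac{30515}{1754} + 504\right) \frac{1}{4879} = \frac{853501}{1754} \cdot \frac{1}{4879} = \frac{853501}{8557766}$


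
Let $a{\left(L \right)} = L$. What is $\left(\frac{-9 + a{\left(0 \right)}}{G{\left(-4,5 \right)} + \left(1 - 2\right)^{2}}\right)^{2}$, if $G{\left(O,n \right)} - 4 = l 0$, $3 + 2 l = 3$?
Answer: $\frac{81}{25} \approx 3.24$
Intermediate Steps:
$l = 0$ ($l = - \frac{3}{2} + \frac{1}{2} \cdot 3 = - \frac{3}{2} + \frac{3}{2} = 0$)
$G{\left(O,n \right)} = 4$ ($G{\left(O,n \right)} = 4 + 0 \cdot 0 = 4 + 0 = 4$)
$\left(\frac{-9 + a{\left(0 \right)}}{G{\left(-4,5 \right)} + \left(1 - 2\right)^{2}}\right)^{2} = \left(\frac{-9 + 0}{4 + \left(1 - 2\right)^{2}}\right)^{2} = \left(- \frac{9}{4 + \left(-1\right)^{2}}\right)^{2} = \left(- \frac{9}{4 + 1}\right)^{2} = \left(- \frac{9}{5}\right)^{2} = \frac{81}{25}$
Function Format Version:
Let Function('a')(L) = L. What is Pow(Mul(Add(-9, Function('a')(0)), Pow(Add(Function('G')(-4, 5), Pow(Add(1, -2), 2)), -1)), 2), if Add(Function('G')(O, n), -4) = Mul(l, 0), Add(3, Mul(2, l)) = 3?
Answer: Rational(81, 25) ≈ 3.2400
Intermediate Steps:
l = 0 (l = Add(Rational(-3, 2), Mul(Rational(1, 2), 3)) = Add(Rational(-3, 2), Rational(3, 2)) = 0)
Function('G')(O, n) = 4 (Function('G')(O, n) = Add(4, Mul(0, 0)) = Add(4, 0) = 4)
Pow(Mul(Add(-9, Function('a')(0)), Pow(Add(Function('G')(-4, 5), Pow(Add(1, -2), 2)), -1)), 2) = Pow(Mul(Add(-9, 0), Pow(Add(4, Pow(Add(1, -2), 2)), -1)), 2) = Pow(Mul(-9, Pow(Add(4, Pow(-1, 2)), -1)), 2) = Pow(Mul(-9, Pow(Add(4, 1), -1)), 2) = Pow(Mul(-9, Pow(5, -1)), 2) = Pow(Mul(-9, Rational(1, 5)), 2) = Pow(Rational(-9, 5), 2) = Rational(81, 25)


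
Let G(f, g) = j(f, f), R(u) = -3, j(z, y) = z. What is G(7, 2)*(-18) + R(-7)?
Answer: -129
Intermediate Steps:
G(f, g) = f
G(7, 2)*(-18) + R(-7) = 7*(-18) - 3 = -126 - 3 = -129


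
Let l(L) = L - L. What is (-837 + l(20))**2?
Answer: 700569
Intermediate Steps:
l(L) = 0
(-837 + l(20))**2 = (-837 + 0)**2 = (-837)**2 = 700569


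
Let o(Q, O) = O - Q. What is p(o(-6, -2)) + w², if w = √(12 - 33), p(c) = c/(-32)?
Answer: -169/8 ≈ -21.125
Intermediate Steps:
p(c) = -c/32 (p(c) = c*(-1/32) = -c/32)
w = I*√21 (w = √(-21) = I*√21 ≈ 4.5826*I)
p(o(-6, -2)) + w² = -(-2 - 1*(-6))/32 + (I*√21)² = -(-2 + 6)/32 - 21 = -1/32*4 - 21 = -⅛ - 21 = -169/8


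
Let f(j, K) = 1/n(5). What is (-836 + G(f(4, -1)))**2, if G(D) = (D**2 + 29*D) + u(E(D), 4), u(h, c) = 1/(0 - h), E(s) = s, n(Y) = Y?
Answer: 435932641/625 ≈ 6.9749e+5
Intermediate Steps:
f(j, K) = 1/5
u(h, c) = -1/h (u(h, c) = 1/(-h) = -1/h)
G(D) = D**2 - 1/D + 29*D (G(D) = (D**2 + 29*D) - 1/D = D**2 - 1/D + 29*D)
(-836 + G(f(4, -1)))**2 = (-836 + (-1 + (1/5)**2*(29 + 1/5))/(1/5))**2 = (-836 + 5*(-1 + (1/25)*(146/5)))**2 = (-836 + 5*(-1 + 146/125))**2 = (-836 + 5*(21/125))**2 = (-836 + 21/25)**2 = (-20879/25)**2 = 435932641/625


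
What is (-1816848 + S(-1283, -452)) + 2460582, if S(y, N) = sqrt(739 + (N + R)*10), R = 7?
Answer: 643734 + I*sqrt(3711) ≈ 6.4373e+5 + 60.918*I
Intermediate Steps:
S(y, N) = sqrt(809 + 10*N) (S(y, N) = sqrt(739 + (N + 7)*10) = sqrt(739 + (7 + N)*10) = sqrt(739 + (70 + 10*N)) = sqrt(809 + 10*N))
(-1816848 + S(-1283, -452)) + 2460582 = (-1816848 + sqrt(809 + 10*(-452))) + 2460582 = (-1816848 + sqrt(809 - 4520)) + 2460582 = (-1816848 + sqrt(-3711)) + 2460582 = (-1816848 + I*sqrt(3711)) + 2460582 = 643734 + I*sqrt(3711)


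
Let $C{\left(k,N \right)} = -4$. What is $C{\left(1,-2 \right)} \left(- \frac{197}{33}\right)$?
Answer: $\frac{788}{33} \approx 23.879$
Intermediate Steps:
$C{\left(1,-2 \right)} \left(- \frac{197}{33}\right) = - 4 \left(- \frac{197}{33}\right) = - 4 \left(\left(-197\right) \frac{1}{33}\right) = \left(-4\right) \left(- \frac{197}{33}\right) = \frac{788}{33}$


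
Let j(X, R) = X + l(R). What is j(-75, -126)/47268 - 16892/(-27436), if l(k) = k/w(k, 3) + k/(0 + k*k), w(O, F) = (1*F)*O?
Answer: 25086671933/40850612712 ≈ 0.61411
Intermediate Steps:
w(O, F) = F*O
l(k) = 1/3 + 1/k (l(k) = k/((3*k)) + k/(0 + k*k) = k*(1/(3*k)) + k/(0 + k**2) = 1/3 + k/(k**2) = 1/3 + k/k**2 = 1/3 + 1/k)
j(X, R) = X + (3 + R)/(3*R)
j(-75, -126)/47268 - 16892/(-27436) = (1/3 - 75 + 1/(-126))/47268 - 16892/(-27436) = (1/3 - 75 - 1/126)*(1/47268) - 16892*(-1/27436) = -9409/126*1/47268 + 4223/6859 = -9409/5955768 + 4223/6859 = 25086671933/40850612712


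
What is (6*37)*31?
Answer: 6882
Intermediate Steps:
(6*37)*31 = 222*31 = 6882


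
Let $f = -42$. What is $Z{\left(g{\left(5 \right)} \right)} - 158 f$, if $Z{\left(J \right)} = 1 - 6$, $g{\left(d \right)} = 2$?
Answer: $6631$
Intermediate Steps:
$Z{\left(J \right)} = -5$
$Z{\left(g{\left(5 \right)} \right)} - 158 f = -5 - -6636 = -5 + 6636 = 6631$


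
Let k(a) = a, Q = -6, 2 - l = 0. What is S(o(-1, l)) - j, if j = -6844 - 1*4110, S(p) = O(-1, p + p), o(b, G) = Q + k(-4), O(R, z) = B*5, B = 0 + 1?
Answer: 10959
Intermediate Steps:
l = 2 (l = 2 - 1*0 = 2 + 0 = 2)
B = 1
O(R, z) = 5 (O(R, z) = 1*5 = 5)
o(b, G) = -10 (o(b, G) = -6 - 4 = -10)
S(p) = 5
j = -10954 (j = -6844 - 4110 = -10954)
S(o(-1, l)) - j = 5 - 1*(-10954) = 5 + 10954 = 10959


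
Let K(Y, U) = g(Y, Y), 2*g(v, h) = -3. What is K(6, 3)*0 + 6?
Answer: 6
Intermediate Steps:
g(v, h) = -3/2 (g(v, h) = (½)*(-3) = -3/2)
K(Y, U) = -3/2
K(6, 3)*0 + 6 = -3/2*0 + 6 = 0 + 6 = 6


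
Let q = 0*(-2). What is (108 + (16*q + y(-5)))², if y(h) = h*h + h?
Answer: 16384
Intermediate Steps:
y(h) = h + h² (y(h) = h² + h = h + h²)
q = 0
(108 + (16*q + y(-5)))² = (108 + (16*0 - 5*(1 - 5)))² = (108 + (0 - 5*(-4)))² = (108 + (0 + 20))² = (108 + 20)² = 128² = 16384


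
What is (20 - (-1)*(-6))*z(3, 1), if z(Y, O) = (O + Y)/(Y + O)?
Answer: 14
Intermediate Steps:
z(Y, O) = 1 (z(Y, O) = (O + Y)/(O + Y) = 1)
(20 - (-1)*(-6))*z(3, 1) = (20 - (-1)*(-6))*1 = (20 - 1*6)*1 = (20 - 6)*1 = 14*1 = 14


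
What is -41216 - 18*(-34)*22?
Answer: -27752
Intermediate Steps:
-41216 - 18*(-34)*22 = -41216 + 612*22 = -41216 + 13464 = -27752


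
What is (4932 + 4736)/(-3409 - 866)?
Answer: -9668/4275 ≈ -2.2615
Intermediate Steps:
(4932 + 4736)/(-3409 - 866) = 9668/(-4275) = 9668*(-1/4275) = -9668/4275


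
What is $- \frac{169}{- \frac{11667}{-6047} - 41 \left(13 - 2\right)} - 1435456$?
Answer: $- \frac{3898022809737}{2715530} \approx -1.4355 \cdot 10^{6}$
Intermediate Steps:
$- \frac{169}{- \frac{11667}{-6047} - 41 \left(13 - 2\right)} - 1435456 = - \frac{169}{\left(-11667\right) \left(- \frac{1}{6047}\right) - 451} - 1435456 = - \frac{169}{\frac{11667}{6047} - 451} - 1435456 = - \frac{169}{- \frac{2715530}{6047}} - 1435456 = \left(-169\right) \left(- \frac{6047}{2715530}\right) - 1435456 = \frac{1021943}{2715530} - 1435456 = - \frac{3898022809737}{2715530}$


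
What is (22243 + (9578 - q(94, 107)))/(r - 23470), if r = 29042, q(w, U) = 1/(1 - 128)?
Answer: 144331/25273 ≈ 5.7109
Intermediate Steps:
q(w, U) = -1/127 (q(w, U) = 1/(-127) = -1/127)
(22243 + (9578 - q(94, 107)))/(r - 23470) = (22243 + (9578 - 1*(-1/127)))/(29042 - 23470) = (22243 + (9578 + 1/127))/5572 = (22243 + 1216407/127)*(1/5572) = (4041268/127)*(1/5572) = 144331/25273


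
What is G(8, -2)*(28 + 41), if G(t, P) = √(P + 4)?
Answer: 69*√2 ≈ 97.581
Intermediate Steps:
G(t, P) = √(4 + P)
G(8, -2)*(28 + 41) = √(4 - 2)*(28 + 41) = √2*69 = 69*√2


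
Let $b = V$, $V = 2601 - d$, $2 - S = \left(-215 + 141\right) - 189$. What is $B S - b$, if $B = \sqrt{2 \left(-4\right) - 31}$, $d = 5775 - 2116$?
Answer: $1058 + 265 i \sqrt{39} \approx 1058.0 + 1654.9 i$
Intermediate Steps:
$S = 265$ ($S = 2 - \left(\left(-215 + 141\right) - 189\right) = 2 - \left(-74 - 189\right) = 2 - -263 = 2 + 263 = 265$)
$d = 3659$
$B = i \sqrt{39}$ ($B = \sqrt{-8 - 31} = \sqrt{-39} = i \sqrt{39} \approx 6.245 i$)
$V = -1058$ ($V = 2601 - 3659 = -1058$)
$b = -1058$
$B S - b = i \sqrt{39} \cdot 265 - -1058 = 265 i \sqrt{39} + 1058 = 1058 + 265 i \sqrt{39}$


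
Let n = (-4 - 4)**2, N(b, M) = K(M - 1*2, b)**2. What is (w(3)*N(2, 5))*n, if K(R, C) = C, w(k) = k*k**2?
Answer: 6912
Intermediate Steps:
w(k) = k**3
N(b, M) = b**2
n = 64 (n = (-8)**2 = 64)
(w(3)*N(2, 5))*n = (3**3*2**2)*64 = (27*4)*64 = 108*64 = 6912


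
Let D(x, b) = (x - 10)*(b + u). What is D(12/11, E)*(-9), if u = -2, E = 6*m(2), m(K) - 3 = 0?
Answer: 14112/11 ≈ 1282.9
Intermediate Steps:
m(K) = 3 (m(K) = 3 + 0 = 3)
E = 18 (E = 6*3 = 18)
D(x, b) = (-10 + x)*(-2 + b) (D(x, b) = (x - 10)*(b - 2) = (-10 + x)*(-2 + b))
D(12/11, E)*(-9) = (20 - 10*18 - 24/11 + 18*(12/11))*(-9) = (20 - 180 - 24/11 + 18*(12*(1/11)))*(-9) = (20 - 180 - 2*12/11 + 18*(12/11))*(-9) = (20 - 180 - 24/11 + 216/11)*(-9) = -1568/11*(-9) = 14112/11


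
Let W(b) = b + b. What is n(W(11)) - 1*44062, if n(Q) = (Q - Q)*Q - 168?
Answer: -44230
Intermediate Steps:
W(b) = 2*b
n(Q) = -168 (n(Q) = 0*Q - 168 = 0 - 168 = -168)
n(W(11)) - 1*44062 = -168 - 1*44062 = -168 - 44062 = -44230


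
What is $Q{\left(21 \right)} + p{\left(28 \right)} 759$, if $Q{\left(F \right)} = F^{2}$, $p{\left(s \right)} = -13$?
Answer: $-9426$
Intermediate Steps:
$Q{\left(21 \right)} + p{\left(28 \right)} 759 = 21^{2} - 9867 = 441 - 9867 = -9426$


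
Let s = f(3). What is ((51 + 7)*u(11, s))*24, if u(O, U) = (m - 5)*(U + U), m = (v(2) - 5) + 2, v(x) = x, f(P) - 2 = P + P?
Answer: -133632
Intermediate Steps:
f(P) = 2 + 2*P (f(P) = 2 + (P + P) = 2 + 2*P)
s = 8 (s = 2 + 2*3 = 2 + 6 = 8)
m = -1 (m = (2 - 5) + 2 = -3 + 2 = -1)
u(O, U) = -12*U (u(O, U) = (-1 - 5)*(U + U) = -12*U)
((51 + 7)*u(11, s))*24 = ((51 + 7)*(-12*8))*24 = (58*(-96))*24 = -5568*24 = -133632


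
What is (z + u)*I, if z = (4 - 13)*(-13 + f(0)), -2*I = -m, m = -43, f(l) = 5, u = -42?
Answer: -645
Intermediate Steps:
I = -43/2 (I = -(-1)*(-43)/2 = -1/2*43 = -43/2 ≈ -21.500)
z = 72 (z = (4 - 13)*(-13 + 5) = -9*(-8) = 72)
(z + u)*I = (72 - 42)*(-43/2) = 30*(-43/2) = -645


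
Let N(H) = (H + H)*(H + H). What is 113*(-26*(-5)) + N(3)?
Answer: 14726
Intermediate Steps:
N(H) = 4*H² (N(H) = (2*H)*(2*H) = 4*H²)
113*(-26*(-5)) + N(3) = 113*(-26*(-5)) + 4*3² = 113*130 + 4*9 = 14690 + 36 = 14726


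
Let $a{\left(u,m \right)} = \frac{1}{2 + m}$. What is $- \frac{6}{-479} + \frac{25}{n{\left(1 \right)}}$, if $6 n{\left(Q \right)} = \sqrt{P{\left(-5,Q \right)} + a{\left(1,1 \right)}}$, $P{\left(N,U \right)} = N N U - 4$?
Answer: $\frac{6}{479} + \frac{75 \sqrt{3}}{4} \approx 32.488$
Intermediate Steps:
$P{\left(N,U \right)} = -4 + U N^{2}$ ($P{\left(N,U \right)} = N^{2} U - 4 = U N^{2} - 4 = -4 + U N^{2}$)
$n{\left(Q \right)} = \frac{\sqrt{- \frac{11}{3} + 25 Q}}{6}$ ($n{\left(Q \right)} = \frac{\sqrt{\left(-4 + Q \left(-5\right)^{2}\right) + \frac{1}{2 + 1}}}{6} = \frac{\sqrt{\left(-4 + Q 25\right) + \frac{1}{3}}}{6} = \frac{\sqrt{\left(-4 + 25 Q\right) + \frac{1}{3}}}{6} = \frac{\sqrt{- \frac{11}{3} + 25 Q}}{6}$)
$- \frac{6}{-479} + \frac{25}{n{\left(1 \right)}} = - \frac{6}{-479} + \frac{25}{\frac{1}{18} \sqrt{-33 + 225 \cdot 1}} = \left(-6\right) \left(- \frac{1}{479}\right) + \frac{25}{\frac{1}{18} \sqrt{-33 + 225}} = \frac{6}{479} + \frac{25}{\frac{1}{18} \sqrt{192}} = \frac{6}{479} + \frac{25}{\frac{1}{18} \cdot 8 \sqrt{3}} = \frac{6}{479} + \frac{25}{\frac{4}{9} \sqrt{3}} = \frac{6}{479} + 25 \frac{3 \sqrt{3}}{4} = \frac{6}{479} + \frac{75 \sqrt{3}}{4}$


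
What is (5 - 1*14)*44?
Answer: -396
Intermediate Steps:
(5 - 1*14)*44 = (5 - 14)*44 = -9*44 = -396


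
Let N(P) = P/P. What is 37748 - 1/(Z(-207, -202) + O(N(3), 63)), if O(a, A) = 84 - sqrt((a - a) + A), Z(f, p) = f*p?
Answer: 22088145815390/585147447 - sqrt(7)/585147447 ≈ 37748.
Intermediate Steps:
N(P) = 1
O(a, A) = 84 - sqrt(A) (O(a, A) = 84 - sqrt(0 + A) = 84 - sqrt(A))
37748 - 1/(Z(-207, -202) + O(N(3), 63)) = 37748 - 1/(-207*(-202) + (84 - sqrt(63))) = 37748 - 1/(41814 + (84 - 3*sqrt(7))) = 37748 - 1/(41898 - 3*sqrt(7))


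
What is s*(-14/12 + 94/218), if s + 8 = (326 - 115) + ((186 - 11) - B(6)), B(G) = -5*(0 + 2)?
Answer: -93314/327 ≈ -285.36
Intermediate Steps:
B(G) = -10 (B(G) = -5*2 = -10)
s = 388 (s = -8 + ((326 - 115) + ((186 - 11) - 1*(-10))) = -8 + (211 + (175 + 10)) = -8 + (211 + 185) = -8 + 396 = 388)
s*(-14/12 + 94/218) = 388*(-14/12 + 94/218) = 388*(-14*1/12 + 94*(1/218)) = 388*(-7/6 + 47/109) = 388*(-481/654) = -93314/327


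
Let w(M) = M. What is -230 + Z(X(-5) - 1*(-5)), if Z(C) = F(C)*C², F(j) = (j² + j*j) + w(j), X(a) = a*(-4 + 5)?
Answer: -230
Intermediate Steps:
X(a) = a (X(a) = a*1 = a)
F(j) = j + 2*j² (F(j) = (j² + j*j) + j = (j² + j²) + j = 2*j² + j = j + 2*j²)
Z(C) = C³*(1 + 2*C) (Z(C) = (C*(1 + 2*C))*C² = C³*(1 + 2*C))
-230 + Z(X(-5) - 1*(-5)) = -230 + (-5 - 1*(-5))³*(1 + 2*(-5 - 1*(-5))) = -230 + (-5 + 5)³*(1 + 2*(-5 + 5)) = -230 + 0³*(1 + 2*0) = -230 + 0*(1 + 0) = -230 + 0*1 = -230 + 0 = -230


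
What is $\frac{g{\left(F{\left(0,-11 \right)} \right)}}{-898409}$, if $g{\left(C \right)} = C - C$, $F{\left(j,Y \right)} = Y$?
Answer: $0$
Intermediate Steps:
$g{\left(C \right)} = 0$
$\frac{g{\left(F{\left(0,-11 \right)} \right)}}{-898409} = \frac{0}{-898409} = 0 \left(- \frac{1}{898409}\right) = 0$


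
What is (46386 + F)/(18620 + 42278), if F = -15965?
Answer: 30421/60898 ≈ 0.49954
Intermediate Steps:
(46386 + F)/(18620 + 42278) = (46386 - 15965)/(18620 + 42278) = 30421/60898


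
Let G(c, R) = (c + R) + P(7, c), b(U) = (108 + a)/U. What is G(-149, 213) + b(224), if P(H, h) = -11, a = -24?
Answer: 427/8 ≈ 53.375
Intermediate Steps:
b(U) = 84/U (b(U) = (108 - 24)/U = 84/U)
G(c, R) = -11 + R + c (G(c, R) = (c + R) - 11 = (R + c) - 11 = -11 + R + c)
G(-149, 213) + b(224) = (-11 + 213 - 149) + 84/224 = 53 + 84*(1/224) = 53 + 3/8 = 427/8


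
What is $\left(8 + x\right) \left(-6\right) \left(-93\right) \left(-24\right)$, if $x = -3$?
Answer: $-66960$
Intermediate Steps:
$\left(8 + x\right) \left(-6\right) \left(-93\right) \left(-24\right) = \left(8 - 3\right) \left(-6\right) \left(-93\right) \left(-24\right) = 5 \left(-6\right) \left(-93\right) \left(-24\right) = \left(-30\right) \left(-93\right) \left(-24\right) = 2790 \left(-24\right) = -66960$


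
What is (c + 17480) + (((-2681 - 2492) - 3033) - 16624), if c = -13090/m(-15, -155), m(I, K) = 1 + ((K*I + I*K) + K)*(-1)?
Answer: -2358415/321 ≈ -7347.1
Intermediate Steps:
m(I, K) = 1 - K - 2*I*K (m(I, K) = 1 + ((I*K + I*K) + K)*(-1) = 1 + (2*I*K + K)*(-1) = 1 + (K + 2*I*K)*(-1) = 1 + (-K - 2*I*K) = 1 - K - 2*I*K)
c = 935/321 (c = -13090/(1 - 1*(-155) - 2*(-15)*(-155)) = -13090/(1 + 155 - 4650) = -13090/(-4494) = -13090*(-1/4494) = 935/321 ≈ 2.9128)
(c + 17480) + (((-2681 - 2492) - 3033) - 16624) = (935/321 + 17480) + (((-2681 - 2492) - 3033) - 16624) = 5612015/321 + ((-5173 - 3033) - 16624) = 5612015/321 + (-8206 - 16624) = 5612015/321 - 24830 = -2358415/321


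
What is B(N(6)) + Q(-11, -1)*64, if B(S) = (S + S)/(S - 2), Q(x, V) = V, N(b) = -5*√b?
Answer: -4522/73 - 10*√6/73 ≈ -62.281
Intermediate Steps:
B(S) = 2*S/(-2 + S) (B(S) = (2*S)/(-2 + S) = 2*S/(-2 + S))
B(N(6)) + Q(-11, -1)*64 = 2*(-5*√6)/(-2 - 5*√6) - 1*64 = -10*√6/(-2 - 5*√6) - 64 = -64 - 10*√6/(-2 - 5*√6)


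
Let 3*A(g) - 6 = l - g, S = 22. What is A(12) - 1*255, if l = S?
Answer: -749/3 ≈ -249.67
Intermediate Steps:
l = 22
A(g) = 28/3 - g/3 (A(g) = 2 + (22 - g)/3 = 2 + (22/3 - g/3) = 28/3 - g/3)
A(12) - 1*255 = (28/3 - 1/3*12) - 1*255 = (28/3 - 4) - 255 = 16/3 - 255 = -749/3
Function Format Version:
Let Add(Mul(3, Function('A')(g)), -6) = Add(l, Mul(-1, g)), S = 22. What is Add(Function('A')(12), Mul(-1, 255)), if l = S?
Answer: Rational(-749, 3) ≈ -249.67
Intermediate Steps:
l = 22
Function('A')(g) = Add(Rational(28, 3), Mul(Rational(-1, 3), g)) (Function('A')(g) = Add(2, Mul(Rational(1, 3), Add(22, Mul(-1, g)))) = Add(2, Add(Rational(22, 3), Mul(Rational(-1, 3), g))) = Add(Rational(28, 3), Mul(Rational(-1, 3), g)))
Add(Function('A')(12), Mul(-1, 255)) = Add(Add(Rational(28, 3), Mul(Rational(-1, 3), 12)), Mul(-1, 255)) = Add(Add(Rational(28, 3), -4), -255) = Add(Rational(16, 3), -255) = Rational(-749, 3)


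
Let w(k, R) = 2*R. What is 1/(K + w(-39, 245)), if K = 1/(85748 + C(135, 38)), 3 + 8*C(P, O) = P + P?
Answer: 686251/336262998 ≈ 0.0020408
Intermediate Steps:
C(P, O) = -3/8 + P/4 (C(P, O) = -3/8 + (P + P)/8 = -3/8 + (2*P)/8 = -3/8 + P/4)
K = 8/686251 (K = 1/(85748 + (-3/8 + (¼)*135)) = 1/(85748 + (-3/8 + 135/4)) = 1/(85748 + 267/8) = 1/(686251/8) = 8/686251 ≈ 1.1658e-5)
1/(K + w(-39, 245)) = 1/(8/686251 + 2*245) = 1/(8/686251 + 490) = 1/(336262998/686251) = 686251/336262998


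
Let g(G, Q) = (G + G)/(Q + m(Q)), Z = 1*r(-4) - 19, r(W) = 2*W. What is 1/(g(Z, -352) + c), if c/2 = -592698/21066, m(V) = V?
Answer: -1235872/69448435 ≈ -0.017796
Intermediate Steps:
Z = -27 (Z = 1*(2*(-4)) - 19 = 1*(-8) - 19 = -8 - 19 = -27)
g(G, Q) = G/Q (g(G, Q) = (G + G)/(Q + Q) = (2*G)/((2*Q)) = (2*G)*(1/(2*Q)) = G/Q)
c = -197566/3511 (c = 2*(-592698/21066) = 2*(-592698*1/21066) = 2*(-98783/3511) = -197566/3511 ≈ -56.271)
1/(g(Z, -352) + c) = 1/(-27/(-352) - 197566/3511) = 1/(-27*(-1/352) - 197566/3511) = 1/(27/352 - 197566/3511) = 1/(-69448435/1235872) = -1235872/69448435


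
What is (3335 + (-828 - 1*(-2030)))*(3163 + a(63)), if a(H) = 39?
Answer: 14527474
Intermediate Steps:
(3335 + (-828 - 1*(-2030)))*(3163 + a(63)) = (3335 + (-828 - 1*(-2030)))*(3163 + 39) = (3335 + (-828 + 2030))*3202 = (3335 + 1202)*3202 = 4537*3202 = 14527474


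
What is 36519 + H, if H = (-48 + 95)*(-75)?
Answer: 32994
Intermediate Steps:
H = -3525 (H = 47*(-75) = -3525)
36519 + H = 36519 - 3525 = 32994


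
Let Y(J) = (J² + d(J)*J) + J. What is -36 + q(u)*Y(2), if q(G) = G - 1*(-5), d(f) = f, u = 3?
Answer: 44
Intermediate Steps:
Y(J) = J + 2*J² (Y(J) = (J² + J*J) + J = (J² + J²) + J = 2*J² + J = J + 2*J²)
q(G) = 5 + G (q(G) = G + 5 = 5 + G)
-36 + q(u)*Y(2) = -36 + (5 + 3)*(2*(1 + 2*2)) = -36 + 8*(2*(1 + 4)) = -36 + 8*(2*5) = -36 + 8*10 = -36 + 80 = 44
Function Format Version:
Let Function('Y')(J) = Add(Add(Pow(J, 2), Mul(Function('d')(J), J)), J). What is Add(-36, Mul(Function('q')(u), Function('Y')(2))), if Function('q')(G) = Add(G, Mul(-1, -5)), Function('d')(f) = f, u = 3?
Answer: 44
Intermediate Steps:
Function('Y')(J) = Add(J, Mul(2, Pow(J, 2))) (Function('Y')(J) = Add(Add(Pow(J, 2), Mul(J, J)), J) = Add(Add(Pow(J, 2), Pow(J, 2)), J) = Add(Mul(2, Pow(J, 2)), J) = Add(J, Mul(2, Pow(J, 2))))
Function('q')(G) = Add(5, G) (Function('q')(G) = Add(G, 5) = Add(5, G))
Add(-36, Mul(Function('q')(u), Function('Y')(2))) = Add(-36, Mul(Add(5, 3), Mul(2, Add(1, Mul(2, 2))))) = Add(-36, Mul(8, Mul(2, Add(1, 4)))) = Add(-36, Mul(8, Mul(2, 5))) = Add(-36, Mul(8, 10)) = Add(-36, 80) = 44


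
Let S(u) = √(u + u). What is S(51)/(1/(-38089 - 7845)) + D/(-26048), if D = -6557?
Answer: 6557/26048 - 45934*√102 ≈ -4.6391e+5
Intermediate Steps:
S(u) = √2*√u (S(u) = √(2*u) = √2*√u)
S(51)/(1/(-38089 - 7845)) + D/(-26048) = (√2*√51)/(1/(-38089 - 7845)) - 6557/(-26048) = √102/(1/(-45934)) - 6557*(-1/26048) = √102/(-1/45934) + 6557/26048 = √102*(-45934) + 6557/26048 = -45934*√102 + 6557/26048 = 6557/26048 - 45934*√102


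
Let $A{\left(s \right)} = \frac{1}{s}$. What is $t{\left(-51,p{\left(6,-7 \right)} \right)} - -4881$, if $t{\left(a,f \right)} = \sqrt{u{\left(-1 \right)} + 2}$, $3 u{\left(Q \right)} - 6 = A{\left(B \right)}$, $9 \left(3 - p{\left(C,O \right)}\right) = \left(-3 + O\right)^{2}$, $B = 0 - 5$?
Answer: $4881 + \frac{\sqrt{885}}{15} \approx 4883.0$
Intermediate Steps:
$B = -5$ ($B = 0 - 5 = -5$)
$p{\left(C,O \right)} = 3 - \frac{\left(-3 + O\right)^{2}}{9}$
$u{\left(Q \right)} = \frac{29}{15}$ ($u{\left(Q \right)} = 2 + \frac{1}{3 \left(-5\right)} = 2 + \frac{1}{3} \left(- \frac{1}{5}\right) = 2 - \frac{1}{15} = \frac{29}{15}$)
$t{\left(a,f \right)} = \frac{\sqrt{885}}{15}$ ($t{\left(a,f \right)} = \sqrt{\frac{29}{15} + 2} = \sqrt{\frac{59}{15}} = \frac{\sqrt{885}}{15}$)
$t{\left(-51,p{\left(6,-7 \right)} \right)} - -4881 = \frac{\sqrt{885}}{15} - -4881 = \frac{\sqrt{885}}{15} + 4881 = 4881 + \frac{\sqrt{885}}{15}$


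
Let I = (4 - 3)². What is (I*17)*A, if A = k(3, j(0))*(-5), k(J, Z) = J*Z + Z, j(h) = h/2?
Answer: 0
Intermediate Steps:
j(h) = h/2 (j(h) = h*(½) = h/2)
k(J, Z) = Z + J*Z
A = 0 (A = (((½)*0)*(1 + 3))*(-5) = (0*4)*(-5) = 0*(-5) = 0)
I = 1 (I = 1² = 1)
(I*17)*A = (1*17)*0 = 17*0 = 0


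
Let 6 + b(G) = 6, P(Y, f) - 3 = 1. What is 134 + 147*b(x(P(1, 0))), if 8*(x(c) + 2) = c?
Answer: 134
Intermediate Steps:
P(Y, f) = 4 (P(Y, f) = 3 + 1 = 4)
x(c) = -2 + c/8
b(G) = 0 (b(G) = -6 + 6 = 0)
134 + 147*b(x(P(1, 0))) = 134 + 147*0 = 134 + 0 = 134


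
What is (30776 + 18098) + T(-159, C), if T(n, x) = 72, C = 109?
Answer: 48946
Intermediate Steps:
(30776 + 18098) + T(-159, C) = (30776 + 18098) + 72 = 48874 + 72 = 48946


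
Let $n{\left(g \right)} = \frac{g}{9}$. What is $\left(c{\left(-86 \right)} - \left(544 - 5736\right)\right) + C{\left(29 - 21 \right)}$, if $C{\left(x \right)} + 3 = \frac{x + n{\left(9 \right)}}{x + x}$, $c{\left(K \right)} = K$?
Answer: $\frac{81657}{16} \approx 5103.6$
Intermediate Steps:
$n{\left(g \right)} = \frac{g}{9}$ ($n{\left(g \right)} = g \frac{1}{9} = \frac{g}{9}$)
$C{\left(x \right)} = -3 + \frac{1 + x}{2 x}$ ($C{\left(x \right)} = -3 + \frac{x + \frac{1}{9} \cdot 9}{x + x} = -3 + \frac{x + 1}{2 x} = -3 + \left(1 + x\right) \frac{1}{2 x} = -3 + \frac{1 + x}{2 x}$)
$\left(c{\left(-86 \right)} - \left(544 - 5736\right)\right) + C{\left(29 - 21 \right)} = \left(-86 - \left(544 - 5736\right)\right) + \frac{1 - 5 \left(29 - 21\right)}{2 \left(29 - 21\right)} = \left(-86 - -5192\right) + \frac{1 - 5 \left(29 - 21\right)}{2 \left(29 - 21\right)} = \left(-86 - -5192\right) + \frac{1 - 40}{2 \cdot 8} = \left(-86 + \left(-7467 + 12659\right)\right) + \frac{1}{2} \cdot \frac{1}{8} \left(1 - 40\right) = \left(-86 + 5192\right) + \frac{1}{2} \cdot \frac{1}{8} \left(-39\right) = 5106 - \frac{39}{16} = \frac{81657}{16}$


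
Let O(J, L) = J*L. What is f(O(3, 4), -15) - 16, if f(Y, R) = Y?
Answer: -4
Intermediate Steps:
f(O(3, 4), -15) - 16 = 3*4 - 16 = 12 - 16 = -4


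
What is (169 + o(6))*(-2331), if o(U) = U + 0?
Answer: -407925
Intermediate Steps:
o(U) = U
(169 + o(6))*(-2331) = (169 + 6)*(-2331) = 175*(-2331) = -407925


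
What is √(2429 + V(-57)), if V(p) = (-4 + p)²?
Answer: 5*√246 ≈ 78.422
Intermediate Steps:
√(2429 + V(-57)) = √(2429 + (-4 - 57)²) = √(2429 + (-61)²) = √(2429 + 3721) = √6150 = 5*√246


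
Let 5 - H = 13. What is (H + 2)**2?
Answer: 36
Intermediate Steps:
H = -8 (H = 5 - 1*13 = 5 - 13 = -8)
(H + 2)**2 = (-8 + 2)**2 = (-6)**2 = 36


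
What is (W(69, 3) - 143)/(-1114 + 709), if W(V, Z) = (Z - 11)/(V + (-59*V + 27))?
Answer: 568417/1609875 ≈ 0.35308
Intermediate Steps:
W(V, Z) = (-11 + Z)/(27 - 58*V) (W(V, Z) = (-11 + Z)/(V + (27 - 59*V)) = (-11 + Z)/(27 - 58*V))
(W(69, 3) - 143)/(-1114 + 709) = ((11 - 1*3)/(-27 + 58*69) - 143)/(-1114 + 709) = ((11 - 3)/(-27 + 4002) - 143)/(-405) = (8/3975 - 143)*(-1/405) = -568417/3975*(-1/405) = 568417/1609875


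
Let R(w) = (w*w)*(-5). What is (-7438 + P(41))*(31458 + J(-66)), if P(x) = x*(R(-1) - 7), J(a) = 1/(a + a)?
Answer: -16464484075/66 ≈ -2.4946e+8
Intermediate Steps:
R(w) = -5*w² (R(w) = w²*(-5) = -5*w²)
J(a) = 1/(2*a)
P(x) = -12*x (P(x) = x*(-5*(-1)² - 7) = x*(-5*1 - 7) = x*(-5 - 7) = x*(-12) = -12*x)
(-7438 + P(41))*(31458 + J(-66)) = (-7438 - 12*41)*(31458 + (½)/(-66)) = (-7438 - 492)*(31458 + (½)*(-1/66)) = -7930*(31458 - 1/132) = -7930*4152455/132 = -16464484075/66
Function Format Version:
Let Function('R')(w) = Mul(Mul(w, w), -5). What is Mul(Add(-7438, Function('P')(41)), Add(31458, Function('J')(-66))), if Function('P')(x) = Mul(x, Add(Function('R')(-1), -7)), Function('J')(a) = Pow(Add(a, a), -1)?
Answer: Rational(-16464484075, 66) ≈ -2.4946e+8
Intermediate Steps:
Function('R')(w) = Mul(-5, Pow(w, 2)) (Function('R')(w) = Mul(Pow(w, 2), -5) = Mul(-5, Pow(w, 2)))
Function('J')(a) = Mul(Rational(1, 2), Pow(a, -1)) (Function('J')(a) = Pow(Mul(2, a), -1) = Mul(Rational(1, 2), Pow(a, -1)))
Function('P')(x) = Mul(-12, x) (Function('P')(x) = Mul(x, Add(Mul(-5, Pow(-1, 2)), -7)) = Mul(x, Add(Mul(-5, 1), -7)) = Mul(x, Add(-5, -7)) = Mul(x, -12) = Mul(-12, x))
Mul(Add(-7438, Function('P')(41)), Add(31458, Function('J')(-66))) = Mul(Add(-7438, Mul(-12, 41)), Add(31458, Mul(Rational(1, 2), Pow(-66, -1)))) = Mul(Add(-7438, -492), Add(31458, Mul(Rational(1, 2), Rational(-1, 66)))) = Mul(-7930, Add(31458, Rational(-1, 132))) = Mul(-7930, Rational(4152455, 132)) = Rational(-16464484075, 66)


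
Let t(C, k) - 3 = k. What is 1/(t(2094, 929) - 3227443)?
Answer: -1/3226511 ≈ -3.0993e-7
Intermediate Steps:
t(C, k) = 3 + k
1/(t(2094, 929) - 3227443) = 1/((3 + 929) - 3227443) = 1/(932 - 3227443) = 1/(-3226511) = -1/3226511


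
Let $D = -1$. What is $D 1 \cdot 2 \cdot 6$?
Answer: $-12$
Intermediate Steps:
$D 1 \cdot 2 \cdot 6 = - 1 \cdot 2 \cdot 6 = - 1 \cdot 12 = \left(-1\right) 12 = -12$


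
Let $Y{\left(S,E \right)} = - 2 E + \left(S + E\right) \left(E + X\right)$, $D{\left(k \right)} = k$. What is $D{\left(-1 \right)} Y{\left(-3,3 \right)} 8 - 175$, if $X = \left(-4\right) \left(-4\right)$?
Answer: $-127$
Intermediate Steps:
$X = 16$
$Y{\left(S,E \right)} = - 2 E + \left(16 + E\right) \left(E + S\right)$ ($Y{\left(S,E \right)} = - 2 E + \left(S + E\right) \left(E + 16\right) = - 2 E + \left(E + S\right) \left(16 + E\right) = - 2 E + \left(16 + E\right) \left(E + S\right)$)
$D{\left(-1 \right)} Y{\left(-3,3 \right)} 8 - 175 = - (3^{2} + 14 \cdot 3 + 16 \left(-3\right) + 3 \left(-3\right)) 8 - 175 = - (9 + 42 - 48 - 9) 8 - 175 = \left(-1\right) \left(-6\right) 8 - 175 = 6 \cdot 8 - 175 = 48 - 175 = -127$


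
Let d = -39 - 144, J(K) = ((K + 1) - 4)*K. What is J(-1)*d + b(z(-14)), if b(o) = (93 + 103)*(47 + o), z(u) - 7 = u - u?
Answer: 9852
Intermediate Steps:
z(u) = 7 (z(u) = 7 + (u - u) = 7 + 0 = 7)
J(K) = K*(-3 + K) (J(K) = ((1 + K) - 4)*K = (-3 + K)*K = K*(-3 + K))
d = -183
b(o) = 9212 + 196*o (b(o) = 196*(47 + o) = 9212 + 196*o)
J(-1)*d + b(z(-14)) = -(-3 - 1)*(-183) + (9212 + 196*7) = -1*(-4)*(-183) + (9212 + 1372) = 4*(-183) + 10584 = -732 + 10584 = 9852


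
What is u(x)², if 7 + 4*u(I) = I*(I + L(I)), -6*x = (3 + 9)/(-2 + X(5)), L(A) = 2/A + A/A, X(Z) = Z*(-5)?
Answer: 12866569/8503056 ≈ 1.5132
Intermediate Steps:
X(Z) = -5*Z
L(A) = 1 + 2/A (L(A) = 2/A + 1 = 1 + 2/A)
x = 2/27 (x = -(3 + 9)/(6*(-2 - 5*5)) = -2/(-2 - 25) = -2/(-27) = -2*(-1)/27 = -⅙*(-4/9) = 2/27 ≈ 0.074074)
u(I) = -7/4 + I*(I + (2 + I)/I)/4 (u(I) = -7/4 + (I*(I + (2 + I)/I))/4 = -7/4 + I*(I + (2 + I)/I)/4)
u(x)² = (-5/4 + (¼)*(2/27) + (2/27)²/4)² = (-5/4 + 1/54 + (¼)*(4/729))² = (-5/4 + 1/54 + 1/729)² = (-3587/2916)² = 12866569/8503056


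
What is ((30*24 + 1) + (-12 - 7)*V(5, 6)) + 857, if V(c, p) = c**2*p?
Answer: -1272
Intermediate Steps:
V(c, p) = p*c**2
((30*24 + 1) + (-12 - 7)*V(5, 6)) + 857 = ((30*24 + 1) + (-12 - 7)*(6*5**2)) + 857 = ((720 + 1) - 114*25) + 857 = (721 - 19*150) + 857 = (721 - 2850) + 857 = -2129 + 857 = -1272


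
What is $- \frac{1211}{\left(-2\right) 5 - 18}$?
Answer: $\frac{173}{4} \approx 43.25$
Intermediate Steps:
$- \frac{1211}{\left(-2\right) 5 - 18} = - \frac{1211}{-10 - 18} = - \frac{1211}{-28} = \left(-1211\right) \left(- \frac{1}{28}\right) = \frac{173}{4}$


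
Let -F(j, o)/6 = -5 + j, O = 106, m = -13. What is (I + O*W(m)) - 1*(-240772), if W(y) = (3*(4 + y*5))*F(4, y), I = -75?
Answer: 124309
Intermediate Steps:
F(j, o) = 30 - 6*j (F(j, o) = -6*(-5 + j) = 30 - 6*j)
W(y) = 72 + 90*y (W(y) = (3*(4 + y*5))*(30 - 6*4) = (3*(4 + 5*y))*(30 - 24) = (12 + 15*y)*6 = 72 + 90*y)
(I + O*W(m)) - 1*(-240772) = (-75 + 106*(72 + 90*(-13))) - 1*(-240772) = (-75 + 106*(72 - 1170)) + 240772 = (-75 + 106*(-1098)) + 240772 = (-75 - 116388) + 240772 = -116463 + 240772 = 124309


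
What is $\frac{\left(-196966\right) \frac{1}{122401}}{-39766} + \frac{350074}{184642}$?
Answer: $\frac{3769880340178}{1988332150811} \approx 1.896$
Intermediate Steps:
$\frac{\left(-196966\right) \frac{1}{122401}}{-39766} + \frac{350074}{184642} = \left(-196966\right) \frac{1}{122401} \left(- \frac{1}{39766}\right) + 350074 \cdot \frac{1}{184642} = \left(- \frac{196966}{122401}\right) \left(- \frac{1}{39766}\right) + \frac{1549}{817} = \frac{98483}{2433699083} + \frac{1549}{817} = \frac{3769880340178}{1988332150811}$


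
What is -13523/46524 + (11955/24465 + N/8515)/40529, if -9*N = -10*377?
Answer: -351289863975073/1208619081925668 ≈ -0.29065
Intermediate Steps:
N = 3770/9 (N = -(-10)*377/9 = -⅑*(-3770) = 3770/9 ≈ 418.89)
-13523/46524 + (11955/24465 + N/8515)/40529 = -13523/46524 + (11955/24465 + (3770/9)/8515)/40529 = -13523*1/46524 + (11955*(1/24465) + (3770/9)*(1/8515))*(1/40529) = -13523/46524 + (797/1631 + 58/1179)*(1/40529) = -13523/46524 + (1034261/1922949)*(1/40529) = -13523/46524 + 1034261/77935200021 = -351289863975073/1208619081925668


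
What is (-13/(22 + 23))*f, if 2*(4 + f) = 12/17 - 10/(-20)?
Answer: 1001/1020 ≈ 0.98137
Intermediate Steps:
f = -231/68 (f = -4 + (12/17 - 10/(-20))/2 = -4 + (12*(1/17) - 10*(-1/20))/2 = -4 + (12/17 + ½)/2 = -4 + (½)*(41/34) = -4 + 41/68 = -231/68 ≈ -3.3971)
(-13/(22 + 23))*f = -13/(22 + 23)*(-231/68) = -13/45*(-231/68) = 1001/1020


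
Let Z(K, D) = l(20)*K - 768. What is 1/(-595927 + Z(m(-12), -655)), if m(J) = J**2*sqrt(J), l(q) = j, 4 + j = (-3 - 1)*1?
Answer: I/(-596695*I + 2304*sqrt(3)) ≈ -1.6758e-6 + 1.1208e-8*I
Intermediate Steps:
j = -8 (j = -4 + (-3 - 1)*1 = -4 - 4*1 = -4 - 4 = -8)
l(q) = -8
m(J) = J**(5/2)
Z(K, D) = -768 - 8*K (Z(K, D) = -8*K - 768 = -768 - 8*K)
1/(-595927 + Z(m(-12), -655)) = 1/(-595927 + (-768 - 2304*I*sqrt(3))) = 1/(-596695 - 2304*I*sqrt(3))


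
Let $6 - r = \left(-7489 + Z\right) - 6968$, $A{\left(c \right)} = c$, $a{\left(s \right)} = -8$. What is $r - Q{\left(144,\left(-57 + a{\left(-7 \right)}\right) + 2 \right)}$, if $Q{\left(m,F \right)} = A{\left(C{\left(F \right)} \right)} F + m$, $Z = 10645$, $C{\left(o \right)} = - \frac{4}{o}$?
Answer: $3678$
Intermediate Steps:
$Q{\left(m,F \right)} = -4 + m$ ($Q{\left(m,F \right)} = - \frac{4}{F} F + m = -4 + m$)
$r = 3818$ ($r = 6 - \left(\left(-7489 + 10645\right) - 6968\right) = 6 - \left(3156 - 6968\right) = 6 - -3812 = 6 + 3812 = 3818$)
$r - Q{\left(144,\left(-57 + a{\left(-7 \right)}\right) + 2 \right)} = 3818 - \left(-4 + 144\right) = 3818 - 140 = 3678$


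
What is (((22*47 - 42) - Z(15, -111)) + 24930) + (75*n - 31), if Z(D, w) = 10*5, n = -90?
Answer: 19091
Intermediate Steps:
Z(D, w) = 50
(((22*47 - 42) - Z(15, -111)) + 24930) + (75*n - 31) = (((22*47 - 42) - 1*50) + 24930) + (75*(-90) - 31) = (((1034 - 42) - 50) + 24930) + (-6750 - 31) = ((992 - 50) + 24930) - 6781 = (942 + 24930) - 6781 = 25872 - 6781 = 19091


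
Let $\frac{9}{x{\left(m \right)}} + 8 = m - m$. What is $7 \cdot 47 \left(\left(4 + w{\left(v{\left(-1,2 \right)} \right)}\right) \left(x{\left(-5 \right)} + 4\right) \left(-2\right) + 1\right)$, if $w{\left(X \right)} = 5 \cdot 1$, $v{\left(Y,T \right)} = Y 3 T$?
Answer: $- \frac{66787}{4} \approx -16697.0$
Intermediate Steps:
$v{\left(Y,T \right)} = 3 T Y$ ($v{\left(Y,T \right)} = 3 Y T = 3 T Y$)
$w{\left(X \right)} = 5$
$x{\left(m \right)} = - \frac{9}{8}$ ($x{\left(m \right)} = \frac{9}{-8 + \left(m - m\right)} = \frac{9}{-8 + 0} = \frac{9}{-8} = 9 \left(- \frac{1}{8}\right) = - \frac{9}{8}$)
$7 \cdot 47 \left(\left(4 + w{\left(v{\left(-1,2 \right)} \right)}\right) \left(x{\left(-5 \right)} + 4\right) \left(-2\right) + 1\right) = 7 \cdot 47 \left(\left(4 + 5\right) \left(- \frac{9}{8} + 4\right) \left(-2\right) + 1\right) = 329 \left(9 \cdot \frac{23}{8} \left(-2\right) + 1\right) = 329 \left(\frac{207}{8} \left(-2\right) + 1\right) = 329 \left(- \frac{207}{4} + 1\right) = 329 \left(- \frac{203}{4}\right) = - \frac{66787}{4}$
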